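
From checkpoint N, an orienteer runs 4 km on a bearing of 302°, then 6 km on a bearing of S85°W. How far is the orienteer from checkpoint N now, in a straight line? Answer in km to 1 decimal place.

9.5 km

Leg 1 (302°, 4 km): east 4 sin 302° = -3.39, north 4 cos 302° = 2.12
Leg 2 (S85°W, 6 km): east 6 sin 265° = -5.98, north 6 cos 265° = -0.52
Net: -9.37 east, 1.60 north. Distance = √((-9.37)² + (1.60)²) = 9.504 km.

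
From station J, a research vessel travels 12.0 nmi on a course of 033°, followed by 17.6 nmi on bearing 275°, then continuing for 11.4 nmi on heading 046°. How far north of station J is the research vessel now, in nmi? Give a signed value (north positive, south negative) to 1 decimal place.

Leg 1 (033°, 12.0 nmi): east 12.0 sin 33° = 6.54, north 12.0 cos 33° = 10.06
Leg 2 (275°, 17.6 nmi): east 17.6 sin 275° = -17.53, north 17.6 cos 275° = 1.53
Leg 3 (046°, 11.4 nmi): east 11.4 sin 46° = 8.20, north 11.4 cos 46° = 7.92
Net north component: 19.52 nmi.

19.5 nmi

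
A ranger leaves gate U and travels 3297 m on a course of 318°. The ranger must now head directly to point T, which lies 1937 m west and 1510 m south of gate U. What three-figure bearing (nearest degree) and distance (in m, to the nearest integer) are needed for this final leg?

Leg 1 (318°, 3297 m): east 3297 sin 318° = -2206.12, north 3297 cos 318° = 2450.15
Current position: (-2206.12, 2450.15). Target: (-1937, -1510). Remaining: Δeast = 269.12, Δnorth = -3960.15.
Bearing = atan2(269.12, -3960.15) mod 360° = 176.11°; distance = √((269.12)² + (-3960.15)²) = 3969.283 m.

176°, 3969 m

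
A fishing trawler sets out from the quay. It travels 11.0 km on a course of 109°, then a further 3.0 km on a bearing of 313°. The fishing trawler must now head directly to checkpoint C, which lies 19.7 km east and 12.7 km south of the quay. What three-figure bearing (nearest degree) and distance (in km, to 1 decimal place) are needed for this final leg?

Leg 1 (109°, 11.0 km): east 11.0 sin 109° = 10.40, north 11.0 cos 109° = -3.58
Leg 2 (313°, 3.0 km): east 3.0 sin 313° = -2.19, north 3.0 cos 313° = 2.05
Current position: (8.21, -1.54). Target: (19.7, -12.7). Remaining: Δeast = 11.49, Δnorth = -11.16.
Bearing = atan2(11.49, -11.16) mod 360° = 134.17°; distance = √((11.49)² + (-11.16)²) = 16.023 km.

134°, 16.0 km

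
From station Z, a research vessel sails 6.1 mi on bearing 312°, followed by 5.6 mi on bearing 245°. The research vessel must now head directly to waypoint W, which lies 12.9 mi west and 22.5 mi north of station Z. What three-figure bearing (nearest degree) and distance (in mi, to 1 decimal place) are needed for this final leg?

Leg 1 (312°, 6.1 mi): east 6.1 sin 312° = -4.53, north 6.1 cos 312° = 4.08
Leg 2 (245°, 5.6 mi): east 5.6 sin 245° = -5.08, north 5.6 cos 245° = -2.37
Current position: (-9.61, 1.72). Target: (-12.9, 22.5). Remaining: Δeast = -3.29, Δnorth = 20.78.
Bearing = atan2(-3.29, 20.78) mod 360° = 351.00°; distance = √((-3.29)² + (20.78)²) = 21.044 mi.

351°, 21.0 mi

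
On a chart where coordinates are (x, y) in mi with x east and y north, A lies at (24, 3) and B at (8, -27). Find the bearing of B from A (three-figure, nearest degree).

208°

Δeast = 8 − 24 = -16.00; Δnorth = -27 − 3 = -30.00.
Bearing = atan2(Δeast, Δnorth) mod 360° = 208.07° ≈ 208°.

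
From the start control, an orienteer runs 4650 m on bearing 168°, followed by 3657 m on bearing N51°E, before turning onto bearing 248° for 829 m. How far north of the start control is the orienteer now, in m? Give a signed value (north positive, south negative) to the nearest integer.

Leg 1 (168°, 4650 m): east 4650 sin 168° = 966.79, north 4650 cos 168° = -4548.39
Leg 2 (N51°E, 3657 m): east 3657 sin 51° = 2842.02, north 3657 cos 51° = 2301.42
Leg 3 (248°, 829 m): east 829 sin 248° = -768.64, north 829 cos 248° = -310.55
Net north component: -2557.51 m.

-2558 m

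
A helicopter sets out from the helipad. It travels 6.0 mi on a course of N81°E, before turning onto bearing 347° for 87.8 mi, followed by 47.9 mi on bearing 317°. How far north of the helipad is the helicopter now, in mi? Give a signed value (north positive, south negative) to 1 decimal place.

121.5 mi

Leg 1 (N81°E, 6.0 mi): east 6.0 sin 81° = 5.93, north 6.0 cos 81° = 0.94
Leg 2 (347°, 87.8 mi): east 87.8 sin 347° = -19.75, north 87.8 cos 347° = 85.55
Leg 3 (317°, 47.9 mi): east 47.9 sin 317° = -32.67, north 47.9 cos 317° = 35.03
Net north component: 121.52 mi.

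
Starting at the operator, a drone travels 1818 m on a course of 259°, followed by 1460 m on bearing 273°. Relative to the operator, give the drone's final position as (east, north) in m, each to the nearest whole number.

(-3243, -270)

Leg 1 (259°, 1818 m): east 1818 sin 259° = -1784.60, north 1818 cos 259° = -346.89
Leg 2 (273°, 1460 m): east 1460 sin 273° = -1458.00, north 1460 cos 273° = 76.41
Summing: -3242.60 m east, -270.48 m north → (-3243, -270).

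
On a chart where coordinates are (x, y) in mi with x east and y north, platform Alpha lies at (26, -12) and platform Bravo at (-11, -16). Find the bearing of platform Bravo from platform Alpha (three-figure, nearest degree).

Δeast = -11 − 26 = -37.00; Δnorth = -16 − -12 = -4.00.
Bearing = atan2(Δeast, Δnorth) mod 360° = 263.83° ≈ 264°.

264°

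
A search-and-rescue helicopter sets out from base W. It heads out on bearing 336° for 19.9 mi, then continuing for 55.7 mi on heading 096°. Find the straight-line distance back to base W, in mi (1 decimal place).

Leg 1 (336°, 19.9 mi): east 19.9 sin 336° = -8.09, north 19.9 cos 336° = 18.18
Leg 2 (096°, 55.7 mi): east 55.7 sin 96° = 55.39, north 55.7 cos 96° = -5.82
Net: 47.30 east, 12.36 north. Distance = √((47.30)² + (12.36)²) = 48.888 mi.

48.9 mi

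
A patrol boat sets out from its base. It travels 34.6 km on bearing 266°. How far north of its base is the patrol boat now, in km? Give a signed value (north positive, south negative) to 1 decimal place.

Leg 1 (266°, 34.6 km): east 34.6 sin 266° = -34.52, north 34.6 cos 266° = -2.41
Net north component: -2.41 km.

-2.4 km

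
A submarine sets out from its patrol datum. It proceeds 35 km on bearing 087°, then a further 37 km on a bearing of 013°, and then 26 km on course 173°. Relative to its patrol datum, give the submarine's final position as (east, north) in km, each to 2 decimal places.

(46.44, 12.08)

Leg 1 (087°, 35 km): east 35 sin 87° = 34.95, north 35 cos 87° = 1.83
Leg 2 (013°, 37 km): east 37 sin 13° = 8.32, north 37 cos 13° = 36.05
Leg 3 (173°, 26 km): east 26 sin 173° = 3.17, north 26 cos 173° = -25.81
Summing: 46.44 km east, 12.08 km north → (46.44, 12.08).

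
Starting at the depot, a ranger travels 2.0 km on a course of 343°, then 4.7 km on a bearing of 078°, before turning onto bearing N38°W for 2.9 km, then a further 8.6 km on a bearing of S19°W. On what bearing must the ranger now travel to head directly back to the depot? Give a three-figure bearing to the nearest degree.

Leg 1 (343°, 2.0 km): east 2.0 sin 343° = -0.58, north 2.0 cos 343° = 1.91
Leg 2 (078°, 4.7 km): east 4.7 sin 78° = 4.60, north 4.7 cos 78° = 0.98
Leg 3 (N38°W, 2.9 km): east 2.9 sin 322° = -1.79, north 2.9 cos 322° = 2.29
Leg 4 (S19°W, 8.6 km): east 8.6 sin 199° = -2.80, north 8.6 cos 199° = -8.13
Net displacement: -0.57 east, -2.96 north. Direction back to start is (0.57, 2.96): bearing = atan2(0.57, 2.96) mod 360° = 10.96° ≈ 011°.

011°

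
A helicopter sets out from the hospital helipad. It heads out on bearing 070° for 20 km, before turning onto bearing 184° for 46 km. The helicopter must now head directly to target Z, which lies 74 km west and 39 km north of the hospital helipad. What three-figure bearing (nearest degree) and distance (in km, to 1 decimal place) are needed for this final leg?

Leg 1 (070°, 20 km): east 20 sin 70° = 18.79, north 20 cos 70° = 6.84
Leg 2 (184°, 46 km): east 46 sin 184° = -3.21, north 46 cos 184° = -45.89
Current position: (15.59, -39.05). Target: (-74, 39). Remaining: Δeast = -89.59, Δnorth = 78.05.
Bearing = atan2(-89.59, 78.05) mod 360° = 311.06°; distance = √((-89.59)² + (78.05)²) = 118.815 km.

311°, 118.8 km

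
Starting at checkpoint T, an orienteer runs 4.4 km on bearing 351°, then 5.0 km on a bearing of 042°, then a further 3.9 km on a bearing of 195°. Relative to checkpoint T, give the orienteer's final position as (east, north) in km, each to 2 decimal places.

Leg 1 (351°, 4.4 km): east 4.4 sin 351° = -0.69, north 4.4 cos 351° = 4.35
Leg 2 (042°, 5.0 km): east 5.0 sin 42° = 3.35, north 5.0 cos 42° = 3.72
Leg 3 (195°, 3.9 km): east 3.9 sin 195° = -1.01, north 3.9 cos 195° = -3.77
Summing: 1.65 km east, 4.29 km north → (1.65, 4.29).

(1.65, 4.29)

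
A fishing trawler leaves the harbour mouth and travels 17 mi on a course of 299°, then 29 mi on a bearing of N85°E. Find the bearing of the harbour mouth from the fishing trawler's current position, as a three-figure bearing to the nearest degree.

Leg 1 (299°, 17 mi): east 17 sin 299° = -14.87, north 17 cos 299° = 8.24
Leg 2 (N85°E, 29 mi): east 29 sin 85° = 28.89, north 29 cos 85° = 2.53
Net displacement: 14.02 east, 10.77 north. Direction back to start is (-14.02, -10.77): bearing = atan2(-14.02, -10.77) mod 360° = 232.47° ≈ 232°.

232°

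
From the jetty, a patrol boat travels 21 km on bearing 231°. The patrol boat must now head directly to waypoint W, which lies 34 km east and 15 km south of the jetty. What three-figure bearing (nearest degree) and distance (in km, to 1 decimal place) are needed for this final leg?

092°, 50.4 km

Leg 1 (231°, 21 km): east 21 sin 231° = -16.32, north 21 cos 231° = -13.22
Current position: (-16.32, -13.22). Target: (34, -15). Remaining: Δeast = 50.32, Δnorth = -1.78.
Bearing = atan2(50.32, -1.78) mod 360° = 92.03°; distance = √((50.32)² + (-1.78)²) = 50.352 km.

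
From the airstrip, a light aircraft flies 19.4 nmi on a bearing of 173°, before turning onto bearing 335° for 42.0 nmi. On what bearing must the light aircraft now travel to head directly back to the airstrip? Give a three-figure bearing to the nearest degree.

141°

Leg 1 (173°, 19.4 nmi): east 19.4 sin 173° = 2.36, north 19.4 cos 173° = -19.26
Leg 2 (335°, 42.0 nmi): east 42.0 sin 335° = -17.75, north 42.0 cos 335° = 38.06
Net displacement: -15.39 east, 18.81 north. Direction back to start is (15.39, -18.81): bearing = atan2(15.39, -18.81) mod 360° = 140.72° ≈ 141°.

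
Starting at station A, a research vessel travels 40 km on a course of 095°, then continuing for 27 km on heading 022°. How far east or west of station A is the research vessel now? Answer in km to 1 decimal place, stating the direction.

Leg 1 (095°, 40 km): east 40 sin 95° = 39.85, north 40 cos 95° = -3.49
Leg 2 (022°, 27 km): east 27 sin 22° = 10.11, north 27 cos 22° = 25.03
Net east component: 49.96 km.

50.0 km east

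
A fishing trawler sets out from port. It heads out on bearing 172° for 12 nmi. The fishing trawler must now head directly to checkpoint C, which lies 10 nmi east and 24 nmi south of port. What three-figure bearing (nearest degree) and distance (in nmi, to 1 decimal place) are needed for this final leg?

145°, 14.7 nmi

Leg 1 (172°, 12 nmi): east 12 sin 172° = 1.67, north 12 cos 172° = -11.88
Current position: (1.67, -11.88). Target: (10, -24). Remaining: Δeast = 8.33, Δnorth = -12.12.
Bearing = atan2(8.33, -12.12) mod 360° = 145.49°; distance = √((8.33)² + (-12.12)²) = 14.704 nmi.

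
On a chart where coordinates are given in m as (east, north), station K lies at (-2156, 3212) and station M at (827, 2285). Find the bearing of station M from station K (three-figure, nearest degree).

Δeast = 827 − -2156 = 2983.00; Δnorth = 2285 − 3212 = -927.00.
Bearing = atan2(Δeast, Δnorth) mod 360° = 107.26° ≈ 107°.

107°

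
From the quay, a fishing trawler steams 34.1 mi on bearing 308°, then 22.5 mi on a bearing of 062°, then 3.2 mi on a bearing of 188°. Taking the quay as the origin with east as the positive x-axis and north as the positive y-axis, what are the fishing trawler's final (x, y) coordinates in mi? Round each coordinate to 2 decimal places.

Leg 1 (308°, 34.1 mi): east 34.1 sin 308° = -26.87, north 34.1 cos 308° = 20.99
Leg 2 (062°, 22.5 mi): east 22.5 sin 62° = 19.87, north 22.5 cos 62° = 10.56
Leg 3 (188°, 3.2 mi): east 3.2 sin 188° = -0.45, north 3.2 cos 188° = -3.17
Summing: -7.45 mi east, 28.39 mi north → (-7.45, 28.39).

(-7.45, 28.39)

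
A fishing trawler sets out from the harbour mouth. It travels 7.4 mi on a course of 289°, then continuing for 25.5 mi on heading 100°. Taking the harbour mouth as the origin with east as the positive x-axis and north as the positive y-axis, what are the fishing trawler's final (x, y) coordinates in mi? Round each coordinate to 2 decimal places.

Leg 1 (289°, 7.4 mi): east 7.4 sin 289° = -7.00, north 7.4 cos 289° = 2.41
Leg 2 (100°, 25.5 mi): east 25.5 sin 100° = 25.11, north 25.5 cos 100° = -4.43
Summing: 18.12 mi east, -2.02 mi north → (18.12, -2.02).

(18.12, -2.02)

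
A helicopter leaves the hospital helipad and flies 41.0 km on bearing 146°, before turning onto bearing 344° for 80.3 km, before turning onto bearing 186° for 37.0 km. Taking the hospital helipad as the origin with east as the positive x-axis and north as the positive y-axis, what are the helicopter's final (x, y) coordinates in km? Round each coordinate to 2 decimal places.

(-3.07, 6.40)

Leg 1 (146°, 41.0 km): east 41.0 sin 146° = 22.93, north 41.0 cos 146° = -33.99
Leg 2 (344°, 80.3 km): east 80.3 sin 344° = -22.13, north 80.3 cos 344° = 77.19
Leg 3 (186°, 37.0 km): east 37.0 sin 186° = -3.87, north 37.0 cos 186° = -36.80
Summing: -3.07 km east, 6.40 km north → (-3.07, 6.40).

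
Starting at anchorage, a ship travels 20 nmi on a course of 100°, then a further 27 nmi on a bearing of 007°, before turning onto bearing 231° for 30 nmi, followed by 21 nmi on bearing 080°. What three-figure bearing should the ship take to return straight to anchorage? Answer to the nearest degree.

248°

Leg 1 (100°, 20 nmi): east 20 sin 100° = 19.70, north 20 cos 100° = -3.47
Leg 2 (007°, 27 nmi): east 27 sin 7° = 3.29, north 27 cos 7° = 26.80
Leg 3 (231°, 30 nmi): east 30 sin 231° = -23.31, north 30 cos 231° = -18.88
Leg 4 (080°, 21 nmi): east 21 sin 80° = 20.68, north 21 cos 80° = 3.65
Net displacement: 20.35 east, 8.09 north. Direction back to start is (-20.35, -8.09): bearing = atan2(-20.35, -8.09) mod 360° = 248.32° ≈ 248°.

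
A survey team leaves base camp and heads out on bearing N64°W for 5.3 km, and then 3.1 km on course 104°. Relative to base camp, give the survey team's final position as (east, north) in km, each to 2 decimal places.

Leg 1 (N64°W, 5.3 km): east 5.3 sin 296° = -4.76, north 5.3 cos 296° = 2.32
Leg 2 (104°, 3.1 km): east 3.1 sin 104° = 3.01, north 3.1 cos 104° = -0.75
Summing: -1.76 km east, 1.57 km north → (-1.76, 1.57).

(-1.76, 1.57)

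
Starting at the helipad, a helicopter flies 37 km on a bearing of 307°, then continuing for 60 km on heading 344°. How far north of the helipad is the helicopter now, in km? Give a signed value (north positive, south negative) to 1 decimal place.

79.9 km

Leg 1 (307°, 37 km): east 37 sin 307° = -29.55, north 37 cos 307° = 22.27
Leg 2 (344°, 60 km): east 60 sin 344° = -16.54, north 60 cos 344° = 57.68
Net north component: 79.94 km.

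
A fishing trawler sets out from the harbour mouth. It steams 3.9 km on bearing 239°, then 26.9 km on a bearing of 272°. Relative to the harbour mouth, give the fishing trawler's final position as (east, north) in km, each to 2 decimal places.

Leg 1 (239°, 3.9 km): east 3.9 sin 239° = -3.34, north 3.9 cos 239° = -2.01
Leg 2 (272°, 26.9 km): east 26.9 sin 272° = -26.88, north 26.9 cos 272° = 0.94
Summing: -30.23 km east, -1.07 km north → (-30.23, -1.07).

(-30.23, -1.07)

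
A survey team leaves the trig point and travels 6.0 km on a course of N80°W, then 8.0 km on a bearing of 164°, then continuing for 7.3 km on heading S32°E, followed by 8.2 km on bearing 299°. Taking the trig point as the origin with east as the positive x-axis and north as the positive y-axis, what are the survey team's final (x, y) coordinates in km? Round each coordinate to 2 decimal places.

(-7.01, -8.86)

Leg 1 (N80°W, 6.0 km): east 6.0 sin 280° = -5.91, north 6.0 cos 280° = 1.04
Leg 2 (164°, 8.0 km): east 8.0 sin 164° = 2.21, north 8.0 cos 164° = -7.69
Leg 3 (S32°E, 7.3 km): east 7.3 sin 148° = 3.87, north 7.3 cos 148° = -6.19
Leg 4 (299°, 8.2 km): east 8.2 sin 299° = -7.17, north 8.2 cos 299° = 3.98
Summing: -7.01 km east, -8.86 km north → (-7.01, -8.86).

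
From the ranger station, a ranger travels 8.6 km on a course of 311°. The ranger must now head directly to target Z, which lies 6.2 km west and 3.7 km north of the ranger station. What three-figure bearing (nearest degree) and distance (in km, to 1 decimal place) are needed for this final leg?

Leg 1 (311°, 8.6 km): east 8.6 sin 311° = -6.49, north 8.6 cos 311° = 5.64
Current position: (-6.49, 5.64). Target: (-6.2, 3.7). Remaining: Δeast = 0.29, Δnorth = -1.94.
Bearing = atan2(0.29, -1.94) mod 360° = 171.49°; distance = √((0.29)² + (-1.94)²) = 1.964 km.

171°, 2.0 km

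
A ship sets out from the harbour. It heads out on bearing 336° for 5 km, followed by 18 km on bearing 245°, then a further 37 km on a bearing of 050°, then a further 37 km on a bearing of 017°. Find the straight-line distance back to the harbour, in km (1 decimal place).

Leg 1 (336°, 5 km): east 5 sin 336° = -2.03, north 5 cos 336° = 4.57
Leg 2 (245°, 18 km): east 18 sin 245° = -16.31, north 18 cos 245° = -7.61
Leg 3 (050°, 37 km): east 37 sin 50° = 28.34, north 37 cos 50° = 23.78
Leg 4 (017°, 37 km): east 37 sin 17° = 10.82, north 37 cos 17° = 35.38
Net: 20.81 east, 56.13 north. Distance = √((20.81)² + (56.13)²) = 59.862 km.

59.9 km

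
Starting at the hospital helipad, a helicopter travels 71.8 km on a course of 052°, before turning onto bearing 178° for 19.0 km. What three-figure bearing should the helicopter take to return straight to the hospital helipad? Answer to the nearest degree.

246°

Leg 1 (052°, 71.8 km): east 71.8 sin 52° = 56.58, north 71.8 cos 52° = 44.20
Leg 2 (178°, 19.0 km): east 19.0 sin 178° = 0.66, north 19.0 cos 178° = -18.99
Net displacement: 57.24 east, 25.22 north. Direction back to start is (-57.24, -25.22): bearing = atan2(-57.24, -25.22) mod 360° = 246.23° ≈ 246°.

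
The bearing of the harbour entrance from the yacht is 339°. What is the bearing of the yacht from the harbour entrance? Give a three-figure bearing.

Back-bearing = 339° − 180° = 159°.

159°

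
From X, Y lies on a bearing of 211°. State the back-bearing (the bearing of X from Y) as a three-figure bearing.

Back-bearing = 211° − 180° = 031°.

031°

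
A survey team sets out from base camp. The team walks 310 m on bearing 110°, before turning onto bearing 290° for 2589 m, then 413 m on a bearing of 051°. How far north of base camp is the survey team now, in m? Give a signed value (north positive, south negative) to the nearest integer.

1039 m

Leg 1 (110°, 310 m): east 310 sin 110° = 291.30, north 310 cos 110° = -106.03
Leg 2 (290°, 2589 m): east 2589 sin 290° = -2432.86, north 2589 cos 290° = 885.49
Leg 3 (051°, 413 m): east 413 sin 51° = 320.96, north 413 cos 51° = 259.91
Net north component: 1039.37 m.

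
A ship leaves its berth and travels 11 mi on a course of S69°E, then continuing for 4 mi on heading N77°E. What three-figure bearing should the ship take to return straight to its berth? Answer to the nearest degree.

Leg 1 (S69°E, 11 mi): east 11 sin 111° = 10.27, north 11 cos 111° = -3.94
Leg 2 (N77°E, 4 mi): east 4 sin 77° = 3.90, north 4 cos 77° = 0.90
Net displacement: 14.17 east, -3.04 north. Direction back to start is (-14.17, 3.04): bearing = atan2(-14.17, 3.04) mod 360° = 282.12° ≈ 282°.

282°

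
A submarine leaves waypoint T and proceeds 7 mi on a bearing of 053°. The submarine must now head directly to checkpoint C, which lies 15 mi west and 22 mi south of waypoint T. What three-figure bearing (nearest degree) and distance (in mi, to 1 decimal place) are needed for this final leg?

Leg 1 (053°, 7 mi): east 7 sin 53° = 5.59, north 7 cos 53° = 4.21
Current position: (5.59, 4.21). Target: (-15, -22). Remaining: Δeast = -20.59, Δnorth = -26.21.
Bearing = atan2(-20.59, -26.21) mod 360° = 218.15°; distance = √((-20.59)² + (-26.21)²) = 33.333 mi.

218°, 33.3 mi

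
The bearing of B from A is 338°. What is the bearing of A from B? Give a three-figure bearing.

158°

Back-bearing = 338° − 180° = 158°.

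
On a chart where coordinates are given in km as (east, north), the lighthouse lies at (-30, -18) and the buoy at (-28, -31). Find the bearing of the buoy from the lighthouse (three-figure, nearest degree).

171°

Δeast = -28 − -30 = 2.00; Δnorth = -31 − -18 = -13.00.
Bearing = atan2(Δeast, Δnorth) mod 360° = 171.25° ≈ 171°.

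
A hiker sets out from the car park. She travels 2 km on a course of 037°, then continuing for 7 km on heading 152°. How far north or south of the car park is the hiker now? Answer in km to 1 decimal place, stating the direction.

Leg 1 (037°, 2 km): east 2 sin 37° = 1.20, north 2 cos 37° = 1.60
Leg 2 (152°, 7 km): east 7 sin 152° = 3.29, north 7 cos 152° = -6.18
Net north component: -4.58 km.

4.6 km south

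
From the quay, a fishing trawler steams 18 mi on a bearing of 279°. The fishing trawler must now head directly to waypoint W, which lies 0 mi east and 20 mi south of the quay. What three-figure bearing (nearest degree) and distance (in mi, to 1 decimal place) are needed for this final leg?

Leg 1 (279°, 18 mi): east 18 sin 279° = -17.78, north 18 cos 279° = 2.82
Current position: (-17.78, 2.82). Target: (0, -20). Remaining: Δeast = 17.78, Δnorth = -22.82.
Bearing = atan2(17.78, -22.82) mod 360° = 142.07°; distance = √((17.78)² + (-22.82)²) = 28.925 mi.

142°, 28.9 mi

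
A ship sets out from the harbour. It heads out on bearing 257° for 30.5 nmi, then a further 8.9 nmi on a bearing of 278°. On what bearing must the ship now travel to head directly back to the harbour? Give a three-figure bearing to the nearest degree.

Leg 1 (257°, 30.5 nmi): east 30.5 sin 257° = -29.72, north 30.5 cos 257° = -6.86
Leg 2 (278°, 8.9 nmi): east 8.9 sin 278° = -8.81, north 8.9 cos 278° = 1.24
Net displacement: -38.53 east, -5.62 north. Direction back to start is (38.53, 5.62): bearing = atan2(38.53, 5.62) mod 360° = 81.70° ≈ 082°.

082°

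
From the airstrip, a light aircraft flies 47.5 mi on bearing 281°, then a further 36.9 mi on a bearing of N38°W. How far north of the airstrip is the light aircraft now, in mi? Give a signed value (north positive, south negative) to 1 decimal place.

Leg 1 (281°, 47.5 mi): east 47.5 sin 281° = -46.63, north 47.5 cos 281° = 9.06
Leg 2 (N38°W, 36.9 mi): east 36.9 sin 322° = -22.72, north 36.9 cos 322° = 29.08
Net north component: 38.14 mi.

38.1 mi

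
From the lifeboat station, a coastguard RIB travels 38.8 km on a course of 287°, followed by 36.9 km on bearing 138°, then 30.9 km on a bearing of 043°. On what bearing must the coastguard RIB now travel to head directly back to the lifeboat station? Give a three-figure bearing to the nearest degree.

233°

Leg 1 (287°, 38.8 km): east 38.8 sin 287° = -37.10, north 38.8 cos 287° = 11.34
Leg 2 (138°, 36.9 km): east 36.9 sin 138° = 24.69, north 36.9 cos 138° = -27.42
Leg 3 (043°, 30.9 km): east 30.9 sin 43° = 21.07, north 30.9 cos 43° = 22.60
Net displacement: 8.66 east, 6.52 north. Direction back to start is (-8.66, -6.52): bearing = atan2(-8.66, -6.52) mod 360° = 233.02° ≈ 233°.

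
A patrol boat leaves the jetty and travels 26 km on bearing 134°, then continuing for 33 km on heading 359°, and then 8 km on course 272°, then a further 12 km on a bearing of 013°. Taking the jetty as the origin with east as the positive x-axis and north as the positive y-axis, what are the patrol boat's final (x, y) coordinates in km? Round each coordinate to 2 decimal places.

Leg 1 (134°, 26 km): east 26 sin 134° = 18.70, north 26 cos 134° = -18.06
Leg 2 (359°, 33 km): east 33 sin 359° = -0.58, north 33 cos 359° = 32.99
Leg 3 (272°, 8 km): east 8 sin 272° = -8.00, north 8 cos 272° = 0.28
Leg 4 (013°, 12 km): east 12 sin 13° = 2.70, north 12 cos 13° = 11.69
Summing: 12.83 km east, 26.91 km north → (12.83, 26.91).

(12.83, 26.91)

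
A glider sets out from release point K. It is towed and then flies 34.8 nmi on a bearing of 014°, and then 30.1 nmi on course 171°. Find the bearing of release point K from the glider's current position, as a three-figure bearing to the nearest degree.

Leg 1 (014°, 34.8 nmi): east 34.8 sin 14° = 8.42, north 34.8 cos 14° = 33.77
Leg 2 (171°, 30.1 nmi): east 30.1 sin 171° = 4.71, north 30.1 cos 171° = -29.73
Net displacement: 13.13 east, 4.04 north. Direction back to start is (-13.13, -4.04): bearing = atan2(-13.13, -4.04) mod 360° = 252.91° ≈ 253°.

253°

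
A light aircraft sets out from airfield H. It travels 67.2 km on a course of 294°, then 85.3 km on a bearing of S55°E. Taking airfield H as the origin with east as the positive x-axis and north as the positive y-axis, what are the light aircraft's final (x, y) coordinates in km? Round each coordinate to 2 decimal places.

(8.48, -21.59)

Leg 1 (294°, 67.2 km): east 67.2 sin 294° = -61.39, north 67.2 cos 294° = 27.33
Leg 2 (S55°E, 85.3 km): east 85.3 sin 125° = 69.87, north 85.3 cos 125° = -48.93
Summing: 8.48 km east, -21.59 km north → (8.48, -21.59).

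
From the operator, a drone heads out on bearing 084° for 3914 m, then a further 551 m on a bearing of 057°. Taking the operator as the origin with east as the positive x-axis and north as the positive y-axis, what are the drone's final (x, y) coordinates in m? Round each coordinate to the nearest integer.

(4355, 709)

Leg 1 (084°, 3914 m): east 3914 sin 84° = 3892.56, north 3914 cos 84° = 409.12
Leg 2 (057°, 551 m): east 551 sin 57° = 462.11, north 551 cos 57° = 300.10
Summing: 4354.67 m east, 709.22 m north → (4355, 709).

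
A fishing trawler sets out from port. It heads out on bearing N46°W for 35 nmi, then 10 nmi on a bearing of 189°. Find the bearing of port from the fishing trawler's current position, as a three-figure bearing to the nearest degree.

118°

Leg 1 (N46°W, 35 nmi): east 35 sin 314° = -25.18, north 35 cos 314° = 24.31
Leg 2 (189°, 10 nmi): east 10 sin 189° = -1.56, north 10 cos 189° = -9.88
Net displacement: -26.74 east, 14.44 north. Direction back to start is (26.74, -14.44): bearing = atan2(26.74, -14.44) mod 360° = 118.36° ≈ 118°.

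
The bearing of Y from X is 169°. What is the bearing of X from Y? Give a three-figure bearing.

349°

Back-bearing = 169° + 180° = 349°.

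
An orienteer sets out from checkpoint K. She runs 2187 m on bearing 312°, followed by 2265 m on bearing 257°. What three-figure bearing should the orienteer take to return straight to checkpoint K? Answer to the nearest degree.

Leg 1 (312°, 2187 m): east 2187 sin 312° = -1625.26, north 2187 cos 312° = 1463.39
Leg 2 (257°, 2265 m): east 2265 sin 257° = -2206.95, north 2265 cos 257° = -509.51
Net displacement: -3832.21 east, 953.87 north. Direction back to start is (3832.21, -953.87): bearing = atan2(3832.21, -953.87) mod 360° = 103.98° ≈ 104°.

104°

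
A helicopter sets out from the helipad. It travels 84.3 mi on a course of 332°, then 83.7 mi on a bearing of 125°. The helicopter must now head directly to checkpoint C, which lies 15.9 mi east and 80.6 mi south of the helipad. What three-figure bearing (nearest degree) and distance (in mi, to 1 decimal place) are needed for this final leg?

187°, 107.8 mi

Leg 1 (332°, 84.3 mi): east 84.3 sin 332° = -39.58, north 84.3 cos 332° = 74.43
Leg 2 (125°, 83.7 mi): east 83.7 sin 125° = 68.56, north 83.7 cos 125° = -48.01
Current position: (28.99, 26.42). Target: (15.9, -80.6). Remaining: Δeast = -13.09, Δnorth = -107.02.
Bearing = atan2(-13.09, -107.02) mod 360° = 186.97°; distance = √((-13.09)² + (-107.02)²) = 107.821 mi.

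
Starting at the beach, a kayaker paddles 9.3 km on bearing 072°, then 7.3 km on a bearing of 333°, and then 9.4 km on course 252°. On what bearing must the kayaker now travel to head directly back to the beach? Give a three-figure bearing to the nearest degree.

Leg 1 (072°, 9.3 km): east 9.3 sin 72° = 8.84, north 9.3 cos 72° = 2.87
Leg 2 (333°, 7.3 km): east 7.3 sin 333° = -3.31, north 7.3 cos 333° = 6.50
Leg 3 (252°, 9.4 km): east 9.4 sin 252° = -8.94, north 9.4 cos 252° = -2.90
Net displacement: -3.41 east, 6.47 north. Direction back to start is (3.41, -6.47): bearing = atan2(3.41, -6.47) mod 360° = 152.23° ≈ 152°.

152°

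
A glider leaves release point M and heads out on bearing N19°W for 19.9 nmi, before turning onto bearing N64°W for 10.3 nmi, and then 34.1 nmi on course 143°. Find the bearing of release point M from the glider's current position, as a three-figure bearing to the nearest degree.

Leg 1 (N19°W, 19.9 nmi): east 19.9 sin 341° = -6.48, north 19.9 cos 341° = 18.82
Leg 2 (N64°W, 10.3 nmi): east 10.3 sin 296° = -9.26, north 10.3 cos 296° = 4.52
Leg 3 (143°, 34.1 nmi): east 34.1 sin 143° = 20.52, north 34.1 cos 143° = -27.23
Net displacement: 4.79 east, -3.90 north. Direction back to start is (-4.79, 3.90): bearing = atan2(-4.79, 3.90) mod 360° = 309.20° ≈ 309°.

309°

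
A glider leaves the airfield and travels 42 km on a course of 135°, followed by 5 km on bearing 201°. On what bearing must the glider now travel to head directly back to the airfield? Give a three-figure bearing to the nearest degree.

321°

Leg 1 (135°, 42 km): east 42 sin 135° = 29.70, north 42 cos 135° = -29.70
Leg 2 (201°, 5 km): east 5 sin 201° = -1.79, north 5 cos 201° = -4.67
Net displacement: 27.91 east, -34.37 north. Direction back to start is (-27.91, 34.37): bearing = atan2(-27.91, 34.37) mod 360° = 320.92° ≈ 321°.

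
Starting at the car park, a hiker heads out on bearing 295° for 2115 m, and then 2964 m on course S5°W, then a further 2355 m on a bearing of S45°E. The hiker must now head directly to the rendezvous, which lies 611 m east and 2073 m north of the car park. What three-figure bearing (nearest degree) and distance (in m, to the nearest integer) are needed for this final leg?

Leg 1 (295°, 2115 m): east 2115 sin 295° = -1916.84, north 2115 cos 295° = 893.84
Leg 2 (S5°W, 2964 m): east 2964 sin 185° = -258.33, north 2964 cos 185° = -2952.72
Leg 3 (S45°E, 2355 m): east 2355 sin 135° = 1665.24, north 2355 cos 135° = -1665.24
Current position: (-509.93, -3724.12). Target: (611, 2073). Remaining: Δeast = 1120.93, Δnorth = 5797.12.
Bearing = atan2(1120.93, 5797.12) mod 360° = 10.94°; distance = √((1120.93)² + (5797.12)²) = 5904.498 m.

011°, 5904 m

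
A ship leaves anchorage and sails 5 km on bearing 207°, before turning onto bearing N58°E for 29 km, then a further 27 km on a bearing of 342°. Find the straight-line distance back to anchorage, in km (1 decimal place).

Leg 1 (207°, 5 km): east 5 sin 207° = -2.27, north 5 cos 207° = -4.46
Leg 2 (N58°E, 29 km): east 29 sin 58° = 24.59, north 29 cos 58° = 15.37
Leg 3 (342°, 27 km): east 27 sin 342° = -8.34, north 27 cos 342° = 25.68
Net: 13.98 east, 36.59 north. Distance = √((13.98)² + (36.59)²) = 39.171 km.

39.2 km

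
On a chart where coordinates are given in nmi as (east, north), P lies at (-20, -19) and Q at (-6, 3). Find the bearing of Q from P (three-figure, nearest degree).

032°

Δeast = -6 − -20 = 14.00; Δnorth = 3 − -19 = 22.00.
Bearing = atan2(Δeast, Δnorth) mod 360° = 32.47° ≈ 032°.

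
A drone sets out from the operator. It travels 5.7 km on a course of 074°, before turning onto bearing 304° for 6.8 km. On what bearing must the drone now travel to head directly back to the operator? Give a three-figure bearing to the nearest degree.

Leg 1 (074°, 5.7 km): east 5.7 sin 74° = 5.48, north 5.7 cos 74° = 1.57
Leg 2 (304°, 6.8 km): east 6.8 sin 304° = -5.64, north 6.8 cos 304° = 3.80
Net displacement: -0.16 east, 5.37 north. Direction back to start is (0.16, -5.37): bearing = atan2(0.16, -5.37) mod 360° = 178.31° ≈ 178°.

178°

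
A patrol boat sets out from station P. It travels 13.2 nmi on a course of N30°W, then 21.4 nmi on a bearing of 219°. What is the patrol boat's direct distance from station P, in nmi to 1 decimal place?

Leg 1 (N30°W, 13.2 nmi): east 13.2 sin 330° = -6.60, north 13.2 cos 330° = 11.43
Leg 2 (219°, 21.4 nmi): east 21.4 sin 219° = -13.47, north 21.4 cos 219° = -16.63
Net: -20.07 east, -5.20 north. Distance = √((-20.07)² + (-5.20)²) = 20.730 nmi.

20.7 nmi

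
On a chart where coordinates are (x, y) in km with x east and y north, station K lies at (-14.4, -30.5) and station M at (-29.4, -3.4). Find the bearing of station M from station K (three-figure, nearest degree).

Δeast = -29.4 − -14.4 = -15.00; Δnorth = -3.4 − -30.5 = 27.10.
Bearing = atan2(Δeast, Δnorth) mod 360° = 331.04° ≈ 331°.

331°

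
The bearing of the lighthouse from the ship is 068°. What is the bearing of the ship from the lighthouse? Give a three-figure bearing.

248°

Back-bearing = 068° + 180° = 248°.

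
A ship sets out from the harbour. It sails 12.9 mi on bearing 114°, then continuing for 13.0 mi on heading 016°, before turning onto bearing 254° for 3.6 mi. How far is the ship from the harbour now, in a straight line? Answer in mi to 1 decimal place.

13.5 mi

Leg 1 (114°, 12.9 mi): east 12.9 sin 114° = 11.78, north 12.9 cos 114° = -5.25
Leg 2 (016°, 13.0 mi): east 13.0 sin 16° = 3.58, north 13.0 cos 16° = 12.50
Leg 3 (254°, 3.6 mi): east 3.6 sin 254° = -3.46, north 3.6 cos 254° = -0.99
Net: 11.91 east, 6.26 north. Distance = √((11.91)² + (6.26)²) = 13.451 mi.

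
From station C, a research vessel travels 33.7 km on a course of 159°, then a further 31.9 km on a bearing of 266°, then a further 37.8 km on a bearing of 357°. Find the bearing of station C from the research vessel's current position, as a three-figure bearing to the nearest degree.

101°

Leg 1 (159°, 33.7 km): east 33.7 sin 159° = 12.08, north 33.7 cos 159° = -31.46
Leg 2 (266°, 31.9 km): east 31.9 sin 266° = -31.82, north 31.9 cos 266° = -2.23
Leg 3 (357°, 37.8 km): east 37.8 sin 357° = -1.98, north 37.8 cos 357° = 37.75
Net displacement: -21.72 east, 4.06 north. Direction back to start is (21.72, -4.06): bearing = atan2(21.72, -4.06) mod 360° = 100.59° ≈ 101°.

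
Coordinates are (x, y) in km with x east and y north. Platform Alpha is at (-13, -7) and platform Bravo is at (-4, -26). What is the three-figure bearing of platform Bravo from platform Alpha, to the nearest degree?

Δeast = -4 − -13 = 9.00; Δnorth = -26 − -7 = -19.00.
Bearing = atan2(Δeast, Δnorth) mod 360° = 154.65° ≈ 155°.

155°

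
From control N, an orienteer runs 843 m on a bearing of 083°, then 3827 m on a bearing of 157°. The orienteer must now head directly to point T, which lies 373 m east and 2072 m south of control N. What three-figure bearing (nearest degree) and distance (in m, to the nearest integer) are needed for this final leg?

Leg 1 (083°, 843 m): east 843 sin 83° = 836.72, north 843 cos 83° = 102.74
Leg 2 (157°, 3827 m): east 3827 sin 157° = 1495.33, north 3827 cos 157° = -3522.77
Current position: (2332.04, -3420.04). Target: (373, -2072). Remaining: Δeast = -1959.04, Δnorth = 1348.04.
Bearing = atan2(-1959.04, 1348.04) mod 360° = 304.53°; distance = √((-1959.04)² + (1348.04)²) = 2378.036 m.

305°, 2378 m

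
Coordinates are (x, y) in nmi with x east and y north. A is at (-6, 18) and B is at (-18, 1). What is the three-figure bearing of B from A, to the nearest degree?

215°

Δeast = -18 − -6 = -12.00; Δnorth = 1 − 18 = -17.00.
Bearing = atan2(Δeast, Δnorth) mod 360° = 215.22° ≈ 215°.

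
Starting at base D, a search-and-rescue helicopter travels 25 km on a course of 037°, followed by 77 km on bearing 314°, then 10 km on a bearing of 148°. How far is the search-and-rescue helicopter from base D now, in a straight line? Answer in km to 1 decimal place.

73.8 km

Leg 1 (037°, 25 km): east 25 sin 37° = 15.05, north 25 cos 37° = 19.97
Leg 2 (314°, 77 km): east 77 sin 314° = -55.39, north 77 cos 314° = 53.49
Leg 3 (148°, 10 km): east 10 sin 148° = 5.30, north 10 cos 148° = -8.48
Net: -35.04 east, 64.97 north. Distance = √((-35.04)² + (64.97)²) = 73.822 km.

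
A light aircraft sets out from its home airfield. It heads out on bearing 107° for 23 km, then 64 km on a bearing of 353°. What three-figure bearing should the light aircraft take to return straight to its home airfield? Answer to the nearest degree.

194°

Leg 1 (107°, 23 km): east 23 sin 107° = 22.00, north 23 cos 107° = -6.72
Leg 2 (353°, 64 km): east 64 sin 353° = -7.80, north 64 cos 353° = 63.52
Net displacement: 14.20 east, 56.80 north. Direction back to start is (-14.20, -56.80): bearing = atan2(-14.20, -56.80) mod 360° = 194.03° ≈ 194°.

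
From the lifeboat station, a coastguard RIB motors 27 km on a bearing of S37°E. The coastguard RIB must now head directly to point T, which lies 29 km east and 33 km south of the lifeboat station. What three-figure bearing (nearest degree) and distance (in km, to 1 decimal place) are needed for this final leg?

132°, 17.1 km

Leg 1 (S37°E, 27 km): east 27 sin 143° = 16.25, north 27 cos 143° = -21.56
Current position: (16.25, -21.56). Target: (29, -33). Remaining: Δeast = 12.75, Δnorth = -11.44.
Bearing = atan2(12.75, -11.44) mod 360° = 131.89°; distance = √((12.75)² + (-11.44)²) = 17.129 km.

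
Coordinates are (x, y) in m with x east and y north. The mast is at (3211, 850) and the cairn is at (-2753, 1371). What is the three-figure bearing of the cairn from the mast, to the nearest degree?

Δeast = -2753 − 3211 = -5964.00; Δnorth = 1371 − 850 = 521.00.
Bearing = atan2(Δeast, Δnorth) mod 360° = 274.99° ≈ 275°.

275°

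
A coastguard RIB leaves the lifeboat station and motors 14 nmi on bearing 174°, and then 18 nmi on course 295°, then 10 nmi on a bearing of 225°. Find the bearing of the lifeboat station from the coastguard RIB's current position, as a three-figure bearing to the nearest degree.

059°

Leg 1 (174°, 14 nmi): east 14 sin 174° = 1.46, north 14 cos 174° = -13.92
Leg 2 (295°, 18 nmi): east 18 sin 295° = -16.31, north 18 cos 295° = 7.61
Leg 3 (225°, 10 nmi): east 10 sin 225° = -7.07, north 10 cos 225° = -7.07
Net displacement: -21.92 east, -13.39 north. Direction back to start is (21.92, 13.39): bearing = atan2(21.92, 13.39) mod 360° = 58.59° ≈ 059°.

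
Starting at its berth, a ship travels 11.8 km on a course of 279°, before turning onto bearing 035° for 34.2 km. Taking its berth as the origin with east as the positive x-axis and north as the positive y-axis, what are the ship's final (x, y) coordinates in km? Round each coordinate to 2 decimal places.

(7.96, 29.86)

Leg 1 (279°, 11.8 km): east 11.8 sin 279° = -11.65, north 11.8 cos 279° = 1.85
Leg 2 (035°, 34.2 km): east 34.2 sin 35° = 19.62, north 34.2 cos 35° = 28.01
Summing: 7.96 km east, 29.86 km north → (7.96, 29.86).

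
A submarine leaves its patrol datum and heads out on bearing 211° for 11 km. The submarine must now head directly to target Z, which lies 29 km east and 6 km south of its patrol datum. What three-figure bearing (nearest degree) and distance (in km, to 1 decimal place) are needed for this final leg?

084°, 34.8 km

Leg 1 (211°, 11 km): east 11 sin 211° = -5.67, north 11 cos 211° = -9.43
Current position: (-5.67, -9.43). Target: (29, -6). Remaining: Δeast = 34.67, Δnorth = 3.43.
Bearing = atan2(34.67, 3.43) mod 360° = 84.35°; distance = √((34.67)² + (3.43)²) = 34.835 km.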